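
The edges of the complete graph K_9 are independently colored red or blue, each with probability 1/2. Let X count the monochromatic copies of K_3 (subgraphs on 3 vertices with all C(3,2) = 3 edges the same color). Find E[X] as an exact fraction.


Let X = Σ_S X_S over the C(9, 3) = 84 subsets S of size 3, where X_S = 1 if the K_3 on S is monochromatic.
For a fixed S, the K_3 on S has C(3, 2) = 3 edges. P[all 3 edges red] = (1/2)^3, and likewise for blue, so P[monochromatic] = 2·(1/2)^3 = 2^{1 − 3} = 1/4.
By linearity of expectation: E[X] = C(9, 3) · 2^{1 − 3} = 84 · 1/4 = 21.
Numerically: E[X] ≈ 21.000000.

E[X] = C(9,3)·2^(1−C(3,2)) = 21 ≈ 21.000000.


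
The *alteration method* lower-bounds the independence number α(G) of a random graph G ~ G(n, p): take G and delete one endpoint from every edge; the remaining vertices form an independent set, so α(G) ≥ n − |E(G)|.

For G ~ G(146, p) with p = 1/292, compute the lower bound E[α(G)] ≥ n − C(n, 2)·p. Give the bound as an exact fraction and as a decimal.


E[|E(G)|] = C(146, 2)·p = 10585 · (1/292) = 145/4.
E[α(G)] ≥ n − E[|E(G)|] = 146 − 145/4 = 439/4.
Numerically: ≈ 109.7500.
(This is only a lower bound; the true E[α(G)] may be larger.)

E[α(G)] ≥ 439/4 ≈ 109.7500.


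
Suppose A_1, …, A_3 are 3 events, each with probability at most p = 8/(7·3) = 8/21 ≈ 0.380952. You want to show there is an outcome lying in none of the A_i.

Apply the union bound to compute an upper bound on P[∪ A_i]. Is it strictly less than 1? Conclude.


Union bound: P[∪_{i=1}^{3} A_i] ≤ Σ_i P[A_i] ≤ 3·p = 3·(8/21) = 8/7.
Numerically: 8/7 ≈ 1.142857.
Is 8/7 < 1? NO.
Since the bound 8/7 is ≥ 1, the union bound is uninformative here; it does NOT by itself certify existence.

3·p = 8/7 ≈ 1.142857; existence NOT certified by the union bound.


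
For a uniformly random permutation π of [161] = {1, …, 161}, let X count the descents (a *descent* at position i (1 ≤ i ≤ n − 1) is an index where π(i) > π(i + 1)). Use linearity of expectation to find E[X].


Write X = Σ X_I over i = 1, …, 160, with X_I the indicator of one descent.
There are 160 indicators.
For each fixed i, the pair (π(i), π(i+1)) is a uniformly random ordered pair of distinct values from {1, …, 161}; by symmetry P[π(i) > π(i+1)] = 1/2.
By linearity: E[X] = 160 · (1/2) = (161 − 1) · (1/2) = 80 ≈ 80.000.

E[X] = 80 = 80.000.


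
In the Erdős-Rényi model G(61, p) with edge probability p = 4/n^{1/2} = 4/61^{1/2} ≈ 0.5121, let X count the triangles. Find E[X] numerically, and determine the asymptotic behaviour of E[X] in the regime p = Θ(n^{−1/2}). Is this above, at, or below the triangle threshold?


Number of potential triangles: C(61, 3) = 35990.
Each occurs with probability p³ ≈ (0.5121)³ ≈ 1.343338e-01.
By linearity: E[X] = C(61, 3)·p³ ≈ 35990 · 1.343338e-01 ≈ 4834.6726.
Since α = 1/2 < 1, p = c/n^{1/2} ≫ 1/n is above the triangle threshold p ~ 1/n. Asymptotically E[X] ~ (c³/6)·n^{3(1−α)} = (4³/6)·n^{1.5} → ∞; triangles are abundant w.h.p.

E[X] ≈ 4834.6726; in regime p = Θ(1/n^{1/2}) E[X] diverges (above the triangle threshold p ~ 1/n).


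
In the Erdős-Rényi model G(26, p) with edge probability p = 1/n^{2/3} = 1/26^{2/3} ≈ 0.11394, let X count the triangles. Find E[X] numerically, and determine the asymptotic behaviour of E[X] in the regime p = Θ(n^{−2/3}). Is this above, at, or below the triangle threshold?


Number of potential triangles: C(26, 3) = 2600.
Each occurs with probability p³ ≈ (0.11394)³ ≈ 1.4792899e-03.
By linearity: E[X] = C(26, 3)·p³ ≈ 2600 · 1.4792899e-03 ≈ 3.84615.
Since α = 2/3 < 1, p = c/n^{2/3} ≫ 1/n is above the triangle threshold p ~ 1/n. Asymptotically E[X] ~ (c³/6)·n^{3(1−α)} = (1³/6)·n^{1} → ∞; triangles are abundant w.h.p.

E[X] ≈ 3.84615; in regime p = Θ(1/n^{2/3}) E[X] diverges (above the triangle threshold p ~ 1/n).


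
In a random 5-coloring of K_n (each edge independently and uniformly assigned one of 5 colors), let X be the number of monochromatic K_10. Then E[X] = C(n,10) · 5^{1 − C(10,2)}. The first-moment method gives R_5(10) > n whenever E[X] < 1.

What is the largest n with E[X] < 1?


We need C(n, 10) · 5^{1 − 45} < 1, i.e. C(n, 10) < 5^{45 − 1} = 5684341886080801486968994140625.
Check values of n near the boundary:
  n = 5386: C(5386, 10) = 5613966214234562222231428510561; 5613966214234562222231428510561 < 5684341886080801486968994140625? YES
  n = 5387: C(5387, 10) = 5624406917627224603154306376491; 5624406917627224603154306376491 < 5684341886080801486968994140625? YES
  n = 5388: C(5388, 10) = 5634865093375880654852250419586; 5634865093375880654852250419586 < 5684341886080801486968994140625? YES
  n = 5389: C(5389, 10) = 5645340767466558997768874792926; 5645340767466558997768874792926 < 5684341886080801486968994140625? YES
  n = 5390: C(5390, 10) = 5655833965919099070255434039753; 5655833965919099070255434039753 < 5684341886080801486968994140625? YES
  n = 5391: C(5391, 10) = 5666344714787188828795213697883; 5666344714787188828795213697883 < 5684341886080801486968994140625? YES
  n = 5392: C(5392, 10) = 5676873040158402483252283957448; 5676873040158402483252283957448 < 5684341886080801486968994140625? YES
  n = 5393: C(5393, 10) = 5687418968154238267170642278008; 5687418968154238267170642278008 < 5684341886080801486968994140625? NO
  n = 5394: C(5394, 10) = 5697982524930156243149785372878; 5697982524930156243149785372878 < 5684341886080801486968994140625? NO
  n = 5395: C(5395, 10) = 5708563736675616143322765475706; 5708563736675616143322765475706 < 5684341886080801486968994140625? NO
The largest n with C(n, 10) < 5684341886080801486968994140625 is n = 5392 (where E[X] = 5676873040158402483252283957448/5684341886080801486968994140625 ≈ 0.998686). Hence R_5(10) > 5392, i.e. R_5(10) ≥ 5393.

Largest n = 5392; hence R_5(10) > 5392.


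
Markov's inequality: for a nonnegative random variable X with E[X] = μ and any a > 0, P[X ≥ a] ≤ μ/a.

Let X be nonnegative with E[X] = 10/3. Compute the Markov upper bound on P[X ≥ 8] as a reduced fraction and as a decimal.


μ = E[X] = 10/3, a = 8.
Markov: P[X ≥ 8] ≤ μ/a = (10/3)/8 = 5/12.
Numerically: ≈ 0.41667.
(Since a = 8 > μ = 3.33333, the bound 5/12 is < 1 and informative.)

P[X ≥ 8] ≤ 5/12 ≈ 0.41667.


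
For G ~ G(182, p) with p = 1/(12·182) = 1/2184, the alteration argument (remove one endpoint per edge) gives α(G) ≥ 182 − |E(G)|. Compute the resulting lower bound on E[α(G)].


E[|E(G)|] = C(182, 2)·p = 16471 · (1/2184) = 181/24.
E[α(G)] ≥ n − E[|E(G)|] = 182 − 181/24 = 4187/24.
Numerically: ≈ 174.45833.
(This is only a lower bound; the true E[α(G)] may be larger.)

E[α(G)] ≥ 4187/24 ≈ 174.45833.


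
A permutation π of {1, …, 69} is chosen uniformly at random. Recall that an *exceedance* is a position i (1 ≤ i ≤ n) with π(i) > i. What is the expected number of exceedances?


Write X = Σ_{i=1}^{69} X_i, where X_i = 1_{π(i) > i}.
For each fixed i, π(i) is uniform over {1, …, 69} (marginal of a uniform permutation), so P[π(i) > i] = (n − i)/n. Summing: Σ_{i=1}^{69} (n − i)/n = (0 + 1 + … + 68)/69 = 69(69 − 1)/(2·69) = (69 − 1)/2.
Hence E[X] = Σ_{i=1}^{69} (69 − i)/69 = 34 ≈ 34.0000.

E[X] = 34 = 34.0000.


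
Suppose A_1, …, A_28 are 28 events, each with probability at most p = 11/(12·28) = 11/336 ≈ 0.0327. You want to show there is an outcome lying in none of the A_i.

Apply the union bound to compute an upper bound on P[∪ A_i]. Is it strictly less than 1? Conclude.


Union bound: P[∪_{i=1}^{28} A_i] ≤ Σ_i P[A_i] ≤ 28·p = 28·(11/336) = 11/12.
Numerically: 11/12 ≈ 0.9167.
Is 11/12 < 1? YES.
Since P[∪ A_i] ≤ 11/12 < 1, the complement has P[∩ A_i^c] ≥ 1 − 11/12 = 1/12 > 0, so some outcome avoids every A_i.

28·p = 11/12 ≈ 0.9167; existence CERTIFIED by the union bound.


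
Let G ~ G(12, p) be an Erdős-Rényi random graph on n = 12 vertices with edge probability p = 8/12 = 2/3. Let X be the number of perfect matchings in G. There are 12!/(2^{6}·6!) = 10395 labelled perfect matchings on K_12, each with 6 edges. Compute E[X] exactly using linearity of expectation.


K_12 has 12!/(2^{6}·6!) = 10395 labelled perfect matchings.
For each such perfect matching H, let X_H = 1 if all 6 edges of H are present in G. Then P[X_H = 1] = p^{6} = (2/3)^{6} = 64/729.
By linearity of expectation: E[X] = Σ_H E[X_H] = 10395 · p^{6} = 10395 · 64/729 = 24640/27.
Numerically: E[X] ≈ 913.

E[X] = 10395 · (2/3)^{6} = 24640/27 ≈ 913.


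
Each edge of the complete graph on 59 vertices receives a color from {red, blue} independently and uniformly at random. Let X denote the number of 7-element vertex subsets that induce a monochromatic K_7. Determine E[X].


Let X = Σ_S X_S over the C(59, 7) = 341149446 subsets S of size 7, where X_S = 1 if the K_7 on S is monochromatic.
For a fixed S, the K_7 on S has C(7, 2) = 21 edges. P[all 21 edges red] = (1/2)^21, and likewise for blue, so P[monochromatic] = 2·(1/2)^21 = 2^{1 − 21} = 1/1048576.
Summing: E[X] = C(59, 7) · 2^{1 − 21} = 341149446 · 1/1048576 = 170574723/524288.
Numerically: E[X] ≈ 325.345.

E[X] = C(59,7)·2^(1−C(7,2)) = 170574723/524288 ≈ 325.345.


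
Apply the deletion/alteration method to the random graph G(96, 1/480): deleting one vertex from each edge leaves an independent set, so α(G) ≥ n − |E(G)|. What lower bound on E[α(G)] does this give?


E[|E(G)|] = C(96, 2)·p = 4560 · (1/480) = 19/2.
E[α(G)] ≥ n − E[|E(G)|] = 96 − 19/2 = 173/2.
Numerically: ≈ 86.5000.
(This is only a lower bound; the true E[α(G)] may be larger.)

E[α(G)] ≥ 173/2 ≈ 86.5000.


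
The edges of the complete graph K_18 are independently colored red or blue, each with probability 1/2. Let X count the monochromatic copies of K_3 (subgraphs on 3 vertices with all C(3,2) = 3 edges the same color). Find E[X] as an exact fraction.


Let X = Σ_S X_S over the C(18, 3) = 816 subsets S of size 3, where X_S = 1 if the K_3 on S is monochromatic.
For a fixed S, the K_3 on S has C(3, 2) = 3 edges. P[all 3 edges red] = (1/2)^3, and likewise for blue, so P[monochromatic] = 2·(1/2)^3 = 2^{1 − 3} = 1/4.
Summing: E[X] = C(18, 3) · 2^{1 − 3} = 816 · 1/4 = 204.
Numerically: E[X] ≈ 204.00000.

E[X] = C(18,3)·2^(1−C(3,2)) = 204 ≈ 204.00000.


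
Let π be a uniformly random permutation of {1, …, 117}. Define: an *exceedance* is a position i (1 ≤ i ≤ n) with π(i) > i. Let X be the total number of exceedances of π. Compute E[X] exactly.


Write X = Σ_{i=1}^{117} X_i, where X_i = 1_{π(i) > i}.
For each fixed i, π(i) is uniform over {1, …, 117} (marginal of a uniform permutation), so P[π(i) > i] = (n − i)/n. Summing: Σ_{i=1}^{117} (n − i)/n = (0 + 1 + … + 116)/117 = 117(117 − 1)/(2·117) = (117 − 1)/2.
Hence E[X] = Σ_{i=1}^{117} (117 − i)/117 = 58 ≈ 58.0000.

E[X] = 58 = 58.0000.


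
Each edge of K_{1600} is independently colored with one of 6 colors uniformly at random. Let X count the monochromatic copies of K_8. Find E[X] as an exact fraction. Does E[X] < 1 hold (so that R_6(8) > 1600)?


E[X] = C(1600, 8) · 6^{1 − 28} = 1046712188466516943800 · 6^{−27} = 1046712188466516943800/1023490369077469249536.
As a reduced fraction: E[X] = 4845889761419059925/4738381338321616896 ≈ 1.022689.
Is E[X] < 1? NO.
Since E[X] ≥ 1, the first-moment bound is inconclusive at n = 1600; it does NOT by itself certify R_6(8) > 1600.

E[X] = 4845889761419059925/4738381338321616896 ≈ 1.022689; E[X] ≥ 1; first-moment method inconclusive here.


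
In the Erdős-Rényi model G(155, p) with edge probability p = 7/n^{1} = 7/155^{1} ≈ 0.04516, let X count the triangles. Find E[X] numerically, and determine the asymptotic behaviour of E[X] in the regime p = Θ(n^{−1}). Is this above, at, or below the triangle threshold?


Number of potential triangles: C(155, 3) = 608685.
Each occurs with probability p³ ≈ (0.04516)³ ≈ 9.210835e-05.
By linearity: E[X] = C(155, 3)·p³ ≈ 608685 · 9.210835e-05 ≈ 56.0650.
Here α = 1, so p = 7/n is exactly at the triangle threshold p ~ 1/n. Asymptotically E[X] → c³/6 = 7³/6 = 343/6 ≈ 57.1667, a bounded constant. In this regime the triangle count is asymptotically Poisson(c³/6).

E[X] ≈ 56.0650; in regime p = Θ(1/n^{1}) E[X] stays bounded (at the triangle threshold p ~ 1/n).


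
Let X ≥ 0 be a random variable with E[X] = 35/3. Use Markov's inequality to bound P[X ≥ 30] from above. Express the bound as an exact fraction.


μ = E[X] = 35/3, a = 30.
Markov: P[X ≥ 30] ≤ μ/a = (35/3)/30 = 7/18.
Numerically: ≈ 0.38889.
(Since a = 30 > μ = 11.66667, the bound 7/18 is < 1 and informative.)

P[X ≥ 30] ≤ 7/18 ≈ 0.38889.


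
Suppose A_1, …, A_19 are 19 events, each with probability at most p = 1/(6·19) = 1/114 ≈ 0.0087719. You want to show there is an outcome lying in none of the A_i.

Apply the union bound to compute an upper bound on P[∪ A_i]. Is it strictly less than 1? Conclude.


Union bound: P[∪_{i=1}^{19} A_i] ≤ Σ_i P[A_i] ≤ 19·p = 19·(1/114) = 1/6.
Numerically: 1/6 ≈ 0.1666667.
Is 1/6 < 1? YES.
Since P[∪ A_i] ≤ 1/6 < 1, the complement has P[∩ A_i^c] ≥ 1 − 1/6 = 5/6 > 0, so some outcome avoids every A_i.

19·p = 1/6 ≈ 0.1666667; existence CERTIFIED by the union bound.


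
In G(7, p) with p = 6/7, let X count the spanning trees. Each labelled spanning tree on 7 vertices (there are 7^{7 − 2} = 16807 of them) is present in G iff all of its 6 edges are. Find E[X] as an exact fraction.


K_7 has 7^{7 − 2} = 16807 labelled spanning trees.
For each such spanning tree H, let X_H = 1 if all 6 edges of H are present in G. Then P[X_H = 1] = p^{6} = (6/7)^{6} = 46656/117649.
By linearity: E[X] = Σ_H E[X_H] = 16807 · p^{6} = 16807 · 46656/117649 = 46656/7.
Numerically: E[X] ≈ 6665.1.

E[X] = 16807 · (6/7)^{6} = 46656/7 ≈ 6665.1.


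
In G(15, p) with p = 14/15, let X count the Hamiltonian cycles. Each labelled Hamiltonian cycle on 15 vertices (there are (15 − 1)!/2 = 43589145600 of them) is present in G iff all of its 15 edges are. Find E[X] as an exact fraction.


K_15 has (15 − 1)!/2 = 43589145600 labelled Hamiltonian cycles.
For each such Hamiltonian cycle H, let X_H = 1 if all 15 edges of H are present in G. Then P[X_H = 1] = p^{15} = (14/15)^{15} = 155568095557812224/437893890380859375.
Summing the indicators: E[X] = Σ_H E[X_H] = 43589145600 · p^{15} = 43589145600 · 155568095557812224/437893890380859375 = 1116227221067356419653632/72081298828125.
Numerically: E[X] ≈ 1.55e+10.

E[X] = 43589145600 · (14/15)^{15} = 1116227221067356419653632/72081298828125 ≈ 1.55e+10.


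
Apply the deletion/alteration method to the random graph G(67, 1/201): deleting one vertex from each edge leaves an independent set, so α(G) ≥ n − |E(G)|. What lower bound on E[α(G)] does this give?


E[|E(G)|] = C(67, 2)·p = 2211 · (1/201) = 11.
E[α(G)] ≥ n − E[|E(G)|] = 67 − 11 = 56.
Numerically: ≈ 56.00000.
(This is only a lower bound; the true E[α(G)] may be larger.)

E[α(G)] ≥ 56 ≈ 56.00000.


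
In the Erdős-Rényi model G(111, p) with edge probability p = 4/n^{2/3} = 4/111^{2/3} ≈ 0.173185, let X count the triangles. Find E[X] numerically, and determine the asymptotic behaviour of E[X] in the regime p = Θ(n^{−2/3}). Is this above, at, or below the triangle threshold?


Number of potential triangles: C(111, 3) = 221815.
Each occurs with probability p³ ≈ (0.173185)³ ≈ 5.19438357e-03.
By linearity: E[X] = C(111, 3)·p³ ≈ 221815 · 5.19438357e-03 ≈ 1152.192192.
Since α = 2/3 < 1, p = c/n^{2/3} ≫ 1/n is above the triangle threshold p ~ 1/n. Asymptotically E[X] ~ (c³/6)·n^{3(1−α)} = (4³/6)·n^{1} → ∞; triangles are abundant w.h.p.

E[X] ≈ 1152.192192; in regime p = Θ(1/n^{2/3}) E[X] diverges (above the triangle threshold p ~ 1/n).


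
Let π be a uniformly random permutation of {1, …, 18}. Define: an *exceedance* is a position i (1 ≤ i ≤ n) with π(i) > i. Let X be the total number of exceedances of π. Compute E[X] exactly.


Write X = Σ_{i=1}^{18} X_i, where X_i = 1_{π(i) > i}.
For each fixed i, π(i) is uniform over {1, …, 18} (marginal of a uniform permutation), so P[π(i) > i] = (n − i)/n. Summing: Σ_{i=1}^{18} (n − i)/n = (0 + 1 + … + 17)/18 = 18(18 − 1)/(2·18) = (18 − 1)/2.
Hence E[X] = Σ_{i=1}^{18} (18 − i)/18 = 17/2 ≈ 8.500000.

E[X] = 17/2 = 8.500000.


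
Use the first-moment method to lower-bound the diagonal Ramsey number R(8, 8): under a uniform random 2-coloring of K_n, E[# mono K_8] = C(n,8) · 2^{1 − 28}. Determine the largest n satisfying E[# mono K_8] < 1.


We need C(n, 8) · 2^{1 − 28} < 1, i.e. C(n, 8) < 2^{28 − 1} = 134217728.
Check values of n near the boundary:
  n = 41: C(41, 8) = 95548245; 95548245 < 134217728? YES
  n = 42: C(42, 8) = 118030185; 118030185 < 134217728? YES
  n = 43: C(43, 8) = 145008513; 145008513 < 134217728? NO
  n = 44: C(44, 8) = 177232627; 177232627 < 134217728? NO
The largest n with C(n, 8) < 134217728 is n = 42 (where E[X] = 118030185/134217728 ≈ 0.8793934). Hence R(8, 8) > 42, i.e. R(8, 8) ≥ 43.

Largest n = 42; hence R(8, 8) > 42.


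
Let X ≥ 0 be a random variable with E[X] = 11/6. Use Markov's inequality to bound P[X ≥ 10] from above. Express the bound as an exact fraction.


μ = E[X] = 11/6, a = 10.
Markov: P[X ≥ 10] ≤ μ/a = (11/6)/10 = 11/60.
Numerically: ≈ 0.183333.
(Since a = 10 > μ = 1.833333, the bound 11/60 is < 1 and informative.)

P[X ≥ 10] ≤ 11/60 ≈ 0.183333.


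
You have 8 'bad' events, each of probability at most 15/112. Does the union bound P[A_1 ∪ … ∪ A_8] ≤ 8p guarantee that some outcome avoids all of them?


Union bound: P[∪_{i=1}^{8} A_i] ≤ Σ_i P[A_i] ≤ 8·p = 8·(15/112) = 15/14.
Numerically: 15/14 ≈ 1.0714286.
Is 15/14 < 1? NO.
Since the bound 15/14 is ≥ 1, the union bound is uninformative here; it does NOT by itself certify existence.

8·p = 15/14 ≈ 1.0714286; existence NOT certified by the union bound.


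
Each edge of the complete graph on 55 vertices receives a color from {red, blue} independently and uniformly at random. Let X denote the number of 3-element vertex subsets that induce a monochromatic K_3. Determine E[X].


Let X = Σ_S X_S over the C(55, 3) = 26235 subsets S of size 3, where X_S = 1 if the K_3 on S is monochromatic.
For a fixed S, the K_3 on S has C(3, 2) = 3 edges. P[all 3 edges red] = (1/2)^3, and likewise for blue, so P[monochromatic] = 2·(1/2)^3 = 2^{1 − 3} = 1/4.
By linearity: E[X] = C(55, 3) · 2^{1 − 3} = 26235 · 1/4 = 26235/4.
Numerically: E[X] ≈ 6558.7500.

E[X] = C(55,3)·2^(1−C(3,2)) = 26235/4 ≈ 6558.7500.


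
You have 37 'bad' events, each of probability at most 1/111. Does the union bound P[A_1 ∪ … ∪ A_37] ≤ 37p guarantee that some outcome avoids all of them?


Union bound: P[∪_{i=1}^{37} A_i] ≤ Σ_i P[A_i] ≤ 37·p = 37·(1/111) = 1/3.
Numerically: 1/3 ≈ 0.33333.
Is 1/3 < 1? YES.
Since P[∪ A_i] ≤ 1/3 < 1, the complement has P[∩ A_i^c] ≥ 1 − 1/3 = 2/3 > 0, so some outcome avoids every A_i.

37·p = 1/3 ≈ 0.33333; existence CERTIFIED by the union bound.


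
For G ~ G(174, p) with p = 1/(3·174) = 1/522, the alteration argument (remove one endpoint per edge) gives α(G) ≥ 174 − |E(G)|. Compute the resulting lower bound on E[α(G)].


E[|E(G)|] = C(174, 2)·p = 15051 · (1/522) = 173/6.
E[α(G)] ≥ n − E[|E(G)|] = 174 − 173/6 = 871/6.
Numerically: ≈ 145.1667.
(This is only a lower bound; the true E[α(G)] may be larger.)

E[α(G)] ≥ 871/6 ≈ 145.1667.


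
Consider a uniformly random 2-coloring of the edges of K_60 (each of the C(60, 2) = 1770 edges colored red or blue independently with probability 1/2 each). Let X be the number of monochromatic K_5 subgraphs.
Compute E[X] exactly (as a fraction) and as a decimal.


Let X = Σ_S X_S over the C(60, 5) = 5461512 subsets S of size 5, where X_S = 1 if the K_5 on S is monochromatic.
For a fixed S, the K_5 on S has C(5, 2) = 10 edges. P[all 10 edges red] = (1/2)^10, and likewise for blue, so P[monochromatic] = 2·(1/2)^10 = 2^{1 − 10} = 1/512.
Summing: E[X] = C(60, 5) · 2^{1 − 10} = 5461512 · 1/512 = 682689/64.
Numerically: E[X] ≈ 10667.016.

E[X] = C(60,5)·2^(1−C(5,2)) = 682689/64 ≈ 10667.016.


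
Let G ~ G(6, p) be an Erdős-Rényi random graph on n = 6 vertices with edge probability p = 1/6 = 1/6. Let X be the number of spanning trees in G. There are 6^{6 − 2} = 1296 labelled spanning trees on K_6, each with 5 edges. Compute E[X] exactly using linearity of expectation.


K_6 has 6^{6 − 2} = 1296 labelled spanning trees.
For each such spanning tree H, let X_H = 1 if all 5 edges of H are present in G. Then P[X_H = 1] = p^{5} = (1/6)^{5} = 1/7776.
By linearity of expectation: E[X] = Σ_H E[X_H] = 1296 · p^{5} = 1296 · 1/7776 = 1/6.
Numerically: E[X] ≈ 0.1667.

E[X] = 1296 · (1/6)^{5} = 1/6 ≈ 0.1667.


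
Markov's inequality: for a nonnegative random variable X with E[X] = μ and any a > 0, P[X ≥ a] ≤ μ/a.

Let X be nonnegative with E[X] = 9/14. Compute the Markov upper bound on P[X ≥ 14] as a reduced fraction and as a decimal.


μ = E[X] = 9/14, a = 14.
Markov: P[X ≥ 14] ≤ μ/a = (9/14)/14 = 9/196.
Numerically: ≈ 0.045918.
(Since a = 14 > μ = 0.642857, the bound 9/196 is < 1 and informative.)

P[X ≥ 14] ≤ 9/196 ≈ 0.045918.


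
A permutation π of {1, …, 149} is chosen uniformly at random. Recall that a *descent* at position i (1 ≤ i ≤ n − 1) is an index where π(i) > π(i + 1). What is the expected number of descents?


Write X = Σ X_I over i = 1, …, 148, with X_I the indicator of one descent.
There are 148 indicators.
For each fixed i, the pair (π(i), π(i+1)) is a uniformly random ordered pair of distinct values from {1, …, 149}; by symmetry P[π(i) > π(i+1)] = 1/2.
By linearity: E[X] = 148 · (1/2) = (149 − 1) · (1/2) = 74 ≈ 74.000.

E[X] = 74 = 74.000.


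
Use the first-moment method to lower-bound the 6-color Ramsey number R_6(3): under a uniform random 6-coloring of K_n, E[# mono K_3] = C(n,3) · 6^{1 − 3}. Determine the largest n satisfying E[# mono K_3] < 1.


We need C(n, 3) · 6^{1 − 3} < 1, i.e. C(n, 3) < 6^{3 − 1} = 36.
Check values of n near the boundary:
  n = 3: C(3, 3) = 1; 1 < 36? YES
  n = 4: C(4, 3) = 4; 4 < 36? YES
  n = 5: C(5, 3) = 10; 10 < 36? YES
  n = 6: C(6, 3) = 20; 20 < 36? YES
  n = 7: C(7, 3) = 35; 35 < 36? YES
  n = 8: C(8, 3) = 56; 56 < 36? NO
  n = 9: C(9, 3) = 84; 84 < 36? NO
  n = 10: C(10, 3) = 120; 120 < 36? NO
The largest n with C(n, 3) < 36 is n = 7 (where E[X] = 35/36 ≈ 0.972222). Hence R_6(3) > 7, i.e. R_6(3) ≥ 8.

Largest n = 7; hence R_6(3) > 7.


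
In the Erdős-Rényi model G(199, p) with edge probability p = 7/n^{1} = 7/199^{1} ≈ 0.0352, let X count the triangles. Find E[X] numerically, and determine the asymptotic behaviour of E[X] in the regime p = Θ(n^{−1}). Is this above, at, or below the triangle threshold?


Number of potential triangles: C(199, 3) = 1293699.
Each occurs with probability p³ ≈ (0.0352)³ ≈ 4.35246e-05.
By linearity: E[X] = C(199, 3)·p³ ≈ 1293699 · 4.35246e-05 ≈ 56.308.
Here α = 1, so p = 7/n is exactly at the triangle threshold p ~ 1/n. Asymptotically E[X] → c³/6 = 7³/6 = 343/6 ≈ 57.167, a bounded constant. In this regime the triangle count is asymptotically Poisson(c³/6).

E[X] ≈ 56.308; in regime p = Θ(1/n^{1}) E[X] stays bounded (at the triangle threshold p ~ 1/n).


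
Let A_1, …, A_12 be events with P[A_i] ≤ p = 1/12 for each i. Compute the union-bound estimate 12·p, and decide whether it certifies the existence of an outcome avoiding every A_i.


Union bound: P[∪_{i=1}^{12} A_i] ≤ Σ_i P[A_i] ≤ 12·p = 12·(1/12) = 1.
Numerically: 1 ≈ 1.000.
Is 1 < 1? NO.
Since the bound 1 is ≥ 1, the union bound is uninformative here; it does NOT by itself certify existence.

12·p = 1 ≈ 1.000; existence NOT certified by the union bound.


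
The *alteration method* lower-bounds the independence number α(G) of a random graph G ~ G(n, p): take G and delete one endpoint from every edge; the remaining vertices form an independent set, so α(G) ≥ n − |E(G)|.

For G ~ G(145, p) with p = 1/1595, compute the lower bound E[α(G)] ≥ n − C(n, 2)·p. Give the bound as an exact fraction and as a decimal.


E[|E(G)|] = C(145, 2)·p = 10440 · (1/1595) = 72/11.
E[α(G)] ≥ n − E[|E(G)|] = 145 − 72/11 = 1523/11.
Numerically: ≈ 138.4545.
(This is only a lower bound; the true E[α(G)] may be larger.)

E[α(G)] ≥ 1523/11 ≈ 138.4545.


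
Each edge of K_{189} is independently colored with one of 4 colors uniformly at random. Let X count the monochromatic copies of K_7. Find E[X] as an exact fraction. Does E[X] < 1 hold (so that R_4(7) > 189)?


E[X] = C(189, 7) · 4^{1 − 21} = 1527510868092 · 4^{−20} = 1527510868092/1099511627776.
As a reduced fraction: E[X] = 381877717023/274877906944 ≈ 1.3892630.
Is E[X] < 1? NO.
Since E[X] ≥ 1, the first-moment bound is inconclusive at n = 189; it does NOT by itself certify R_4(7) > 189.

E[X] = 381877717023/274877906944 ≈ 1.3892630; E[X] ≥ 1; first-moment method inconclusive here.


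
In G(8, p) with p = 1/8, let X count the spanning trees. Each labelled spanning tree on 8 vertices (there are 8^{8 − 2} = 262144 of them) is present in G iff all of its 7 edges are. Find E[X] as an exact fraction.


K_8 has 8^{8 − 2} = 262144 labelled spanning trees.
For each such spanning tree H, let X_H = 1 if all 7 edges of H are present in G. Then P[X_H = 1] = p^{7} = (1/8)^{7} = 1/2097152.
Summing the indicators: E[X] = Σ_H E[X_H] = 262144 · p^{7} = 262144 · 1/2097152 = 1/8.
Numerically: E[X] ≈ 0.125.

E[X] = 262144 · (1/8)^{7} = 1/8 ≈ 0.125.


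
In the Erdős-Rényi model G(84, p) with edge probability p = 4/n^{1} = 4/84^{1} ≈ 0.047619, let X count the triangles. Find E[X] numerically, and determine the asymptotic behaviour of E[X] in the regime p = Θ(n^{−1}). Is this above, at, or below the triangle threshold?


Number of potential triangles: C(84, 3) = 95284.
Each occurs with probability p³ ≈ (0.047619)³ ≈ 1.07979700e-04.
By linearity: E[X] = C(84, 3)·p³ ≈ 95284 · 1.07979700e-04 ≈ 10.288738.
Here α = 1, so p = 4/n is exactly at the triangle threshold p ~ 1/n. Asymptotically E[X] → c³/6 = 4³/6 = 32/3 ≈ 10.666667, a bounded constant. In this regime the triangle count is asymptotically Poisson(c³/6).

E[X] ≈ 10.288738; in regime p = Θ(1/n^{1}) E[X] stays bounded (at the triangle threshold p ~ 1/n).


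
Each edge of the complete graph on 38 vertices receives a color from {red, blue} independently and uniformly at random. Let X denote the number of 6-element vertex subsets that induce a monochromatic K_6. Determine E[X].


Let X = Σ_S X_S over the C(38, 6) = 2760681 subsets S of size 6, where X_S = 1 if the K_6 on S is monochromatic.
For a fixed S, the K_6 on S has C(6, 2) = 15 edges. P[all 15 edges red] = (1/2)^15, and likewise for blue, so P[monochromatic] = 2·(1/2)^15 = 2^{1 − 15} = 1/16384.
By linearity of expectation: E[X] = C(38, 6) · 2^{1 − 15} = 2760681 · 1/16384 = 2760681/16384.
Numerically: E[X] ≈ 168.499.

E[X] = C(38,6)·2^(1−C(6,2)) = 2760681/16384 ≈ 168.499.


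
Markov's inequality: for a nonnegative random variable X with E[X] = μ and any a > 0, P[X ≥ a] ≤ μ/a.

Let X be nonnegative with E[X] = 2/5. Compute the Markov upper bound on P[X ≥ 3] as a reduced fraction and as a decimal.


μ = E[X] = 2/5, a = 3.
Markov: P[X ≥ 3] ≤ μ/a = (2/5)/3 = 2/15.
Numerically: ≈ 0.133333.
(Since a = 3 > μ = 0.400000, the bound 2/15 is < 1 and informative.)

P[X ≥ 3] ≤ 2/15 ≈ 0.133333.


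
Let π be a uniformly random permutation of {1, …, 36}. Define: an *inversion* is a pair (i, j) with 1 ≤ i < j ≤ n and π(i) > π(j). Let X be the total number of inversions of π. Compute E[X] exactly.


Write X = Σ X_I over the C(36, 2) = 630 pairs i < j, with X_I the indicator of one inversion.
There are 630 indicators.
For each fixed pair i < j, the values π(i) and π(j) are two distinct elements of {1, …, 36} in uniformly random order; by symmetry P[π(i) > π(j)] = 1/2.
By linearity: E[X] = 630 · (1/2) = C(36, 2) · (1/2) = 630/2 = 315 ≈ 315.0000.

E[X] = 315 = 315.0000.


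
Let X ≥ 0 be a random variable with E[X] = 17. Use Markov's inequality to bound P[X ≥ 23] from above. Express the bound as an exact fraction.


μ = E[X] = 17, a = 23.
Markov: P[X ≥ 23] ≤ μ/a = (17)/23 = 17/23.
Numerically: ≈ 0.73913.
(Since a = 23 > μ = 17.00000, the bound 17/23 is < 1 and informative.)

P[X ≥ 23] ≤ 17/23 ≈ 0.73913.


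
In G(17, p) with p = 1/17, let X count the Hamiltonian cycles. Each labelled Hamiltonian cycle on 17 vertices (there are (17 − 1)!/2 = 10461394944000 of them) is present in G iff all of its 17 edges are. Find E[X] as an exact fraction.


K_17 has (17 − 1)!/2 = 10461394944000 labelled Hamiltonian cycles.
For each such Hamiltonian cycle H, let X_H = 1 if all 17 edges of H are present in G. Then P[X_H = 1] = p^{17} = (1/17)^{17} = 1/827240261886336764177.
By linearity of expectation: E[X] = Σ_H E[X_H] = 10461394944000 · p^{17} = 10461394944000 · 1/827240261886336764177 = 10461394944000/827240261886336764177.
Numerically: E[X] ≈ 1.26461e-08.

E[X] = 10461394944000 · (1/17)^{17} = 10461394944000/827240261886336764177 ≈ 1.26461e-08.


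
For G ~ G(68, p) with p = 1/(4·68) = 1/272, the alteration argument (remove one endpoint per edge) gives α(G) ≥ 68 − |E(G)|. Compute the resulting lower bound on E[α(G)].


E[|E(G)|] = C(68, 2)·p = 2278 · (1/272) = 67/8.
E[α(G)] ≥ n − E[|E(G)|] = 68 − 67/8 = 477/8.
Numerically: ≈ 59.625.
(This is only a lower bound; the true E[α(G)] may be larger.)

E[α(G)] ≥ 477/8 ≈ 59.625.


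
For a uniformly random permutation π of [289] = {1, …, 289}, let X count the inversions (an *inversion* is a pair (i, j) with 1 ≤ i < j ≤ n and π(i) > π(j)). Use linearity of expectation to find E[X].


Write X = Σ X_I over the C(289, 2) = 41616 pairs i < j, with X_I the indicator of one inversion.
There are 41616 indicators.
For each fixed pair i < j, the values π(i) and π(j) are two distinct elements of {1, …, 289} in uniformly random order; by symmetry P[π(i) > π(j)] = 1/2.
By linearity: E[X] = 41616 · (1/2) = C(289, 2) · (1/2) = 41616/2 = 20808 ≈ 20808.0000.

E[X] = 20808 = 20808.0000.


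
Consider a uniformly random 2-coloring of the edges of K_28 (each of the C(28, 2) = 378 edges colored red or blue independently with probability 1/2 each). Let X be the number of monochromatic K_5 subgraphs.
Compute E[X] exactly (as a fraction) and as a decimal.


Let X = Σ_S X_S over the C(28, 5) = 98280 subsets S of size 5, where X_S = 1 if the K_5 on S is monochromatic.
For a fixed S, the K_5 on S has C(5, 2) = 10 edges. P[all 10 edges red] = (1/2)^10, and likewise for blue, so P[monochromatic] = 2·(1/2)^10 = 2^{1 − 10} = 1/512.
Summing: E[X] = C(28, 5) · 2^{1 − 10} = 98280 · 1/512 = 12285/64.
Numerically: E[X] ≈ 191.953.

E[X] = C(28,5)·2^(1−C(5,2)) = 12285/64 ≈ 191.953.


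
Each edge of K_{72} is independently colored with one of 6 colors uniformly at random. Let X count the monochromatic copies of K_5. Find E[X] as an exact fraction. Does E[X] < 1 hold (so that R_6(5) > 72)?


E[X] = C(72, 5) · 6^{1 − 10} = 13991544 · 6^{−9} = 13991544/10077696.
As a reduced fraction: E[X] = 194327/139968 ≈ 1.38837.
Is E[X] < 1? NO.
Since E[X] ≥ 1, the first-moment bound is inconclusive at n = 72; it does NOT by itself certify R_6(5) > 72.

E[X] = 194327/139968 ≈ 1.38837; E[X] ≥ 1; first-moment method inconclusive here.


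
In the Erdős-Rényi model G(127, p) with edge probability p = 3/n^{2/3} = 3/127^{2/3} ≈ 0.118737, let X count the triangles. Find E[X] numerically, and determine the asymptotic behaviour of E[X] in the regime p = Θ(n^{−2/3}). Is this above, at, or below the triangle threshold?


Number of potential triangles: C(127, 3) = 333375.
Each occurs with probability p³ ≈ (0.118737)³ ≈ 1.67400335e-03.
By linearity: E[X] = C(127, 3)·p³ ≈ 333375 · 1.67400335e-03 ≈ 558.070866.
Since α = 2/3 < 1, p = c/n^{2/3} ≫ 1/n is above the triangle threshold p ~ 1/n. Asymptotically E[X] ~ (c³/6)·n^{3(1−α)} = (3³/6)·n^{1} → ∞; triangles are abundant w.h.p.

E[X] ≈ 558.070866; in regime p = Θ(1/n^{2/3}) E[X] diverges (above the triangle threshold p ~ 1/n).


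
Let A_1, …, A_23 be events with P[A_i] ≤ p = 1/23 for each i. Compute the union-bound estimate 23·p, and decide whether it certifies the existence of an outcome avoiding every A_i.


Union bound: P[∪_{i=1}^{23} A_i] ≤ Σ_i P[A_i] ≤ 23·p = 23·(1/23) = 1.
Numerically: 1 ≈ 1.0000000.
Is 1 < 1? NO.
Since the bound 1 is ≥ 1, the union bound is uninformative here; it does NOT by itself certify existence.

23·p = 1 ≈ 1.0000000; existence NOT certified by the union bound.


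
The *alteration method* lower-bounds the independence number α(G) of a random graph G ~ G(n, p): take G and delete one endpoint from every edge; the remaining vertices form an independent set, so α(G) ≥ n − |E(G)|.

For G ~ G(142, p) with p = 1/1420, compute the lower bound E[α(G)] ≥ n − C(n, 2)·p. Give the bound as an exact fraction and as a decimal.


E[|E(G)|] = C(142, 2)·p = 10011 · (1/1420) = 141/20.
E[α(G)] ≥ n − E[|E(G)|] = 142 − 141/20 = 2699/20.
Numerically: ≈ 134.950000.
(This is only a lower bound; the true E[α(G)] may be larger.)

E[α(G)] ≥ 2699/20 ≈ 134.950000.


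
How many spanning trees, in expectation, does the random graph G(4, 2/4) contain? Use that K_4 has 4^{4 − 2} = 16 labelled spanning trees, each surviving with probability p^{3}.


K_4 has 4^{4 − 2} = 16 labelled spanning trees.
For each such spanning tree H, let X_H = 1 if all 3 edges of H are present in G. Then P[X_H = 1] = p^{3} = (1/2)^{3} = 1/8.
By linearity of expectation: E[X] = Σ_H E[X_H] = 16 · p^{3} = 16 · 1/8 = 2.
Numerically: E[X] ≈ 2.

E[X] = 16 · (1/2)^{3} = 2 ≈ 2.


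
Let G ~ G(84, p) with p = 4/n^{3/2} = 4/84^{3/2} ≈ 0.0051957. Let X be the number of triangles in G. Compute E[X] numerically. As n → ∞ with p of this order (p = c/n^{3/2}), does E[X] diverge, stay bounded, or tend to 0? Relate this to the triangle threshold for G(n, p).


Number of potential triangles: C(84, 3) = 95284.
Each occurs with probability p³ ≈ (0.0051957)³ ≈ 1.4025656e-07.
By linearity: E[X] = C(84, 3)·p³ ≈ 95284 · 1.4025656e-07 ≈ 0.01336.
Since α = 3/2 > 1, p = c/n^{3/2} = o(1/n) is below the triangle threshold p ~ 1/n. Asymptotically E[X] ~ (c³/6)·n^{3(1−α)} = (4³/6)·n^{-1.5} → 0, so by Markov's inequality G has no triangles w.h.p.

E[X] ≈ 0.01336; in regime p = Θ(1/n^{3/2}) E[X] tends to 0 (below the triangle threshold p ~ 1/n).


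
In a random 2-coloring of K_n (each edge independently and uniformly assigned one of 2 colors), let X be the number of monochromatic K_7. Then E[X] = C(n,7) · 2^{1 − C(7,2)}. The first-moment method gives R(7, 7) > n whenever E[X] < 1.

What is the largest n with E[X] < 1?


We need C(n, 7) · 2^{1 − 21} < 1, i.e. C(n, 7) < 2^{21 − 1} = 1048576.
Check values of n near the boundary:
  n = 23: C(23, 7) = 245157; 245157 < 1048576? YES
  n = 24: C(24, 7) = 346104; 346104 < 1048576? YES
  n = 25: C(25, 7) = 480700; 480700 < 1048576? YES
  n = 26: C(26, 7) = 657800; 657800 < 1048576? YES
  n = 27: C(27, 7) = 888030; 888030 < 1048576? YES
  n = 28: C(28, 7) = 1184040; 1184040 < 1048576? NO
  n = 29: C(29, 7) = 1560780; 1560780 < 1048576? NO
  n = 30: C(30, 7) = 2035800; 2035800 < 1048576? NO
The largest n with C(n, 7) < 1048576 is n = 27 (where E[X] = 444015/524288 ≈ 0.846891). Hence R(7, 7) > 27, i.e. R(7, 7) ≥ 28.

Largest n = 27; hence R(7, 7) > 27.


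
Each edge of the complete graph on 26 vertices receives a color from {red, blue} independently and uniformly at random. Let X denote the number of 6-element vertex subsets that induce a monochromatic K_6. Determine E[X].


Let X = Σ_S X_S over the C(26, 6) = 230230 subsets S of size 6, where X_S = 1 if the K_6 on S is monochromatic.
For a fixed S, the K_6 on S has C(6, 2) = 15 edges. P[all 15 edges red] = (1/2)^15, and likewise for blue, so P[monochromatic] = 2·(1/2)^15 = 2^{1 − 15} = 1/16384.
Summing: E[X] = C(26, 6) · 2^{1 − 15} = 230230 · 1/16384 = 115115/8192.
Numerically: E[X] ≈ 14.0521.

E[X] = C(26,6)·2^(1−C(6,2)) = 115115/8192 ≈ 14.0521.


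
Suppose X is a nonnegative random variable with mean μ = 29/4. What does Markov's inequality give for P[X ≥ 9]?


μ = E[X] = 29/4, a = 9.
Markov: P[X ≥ 9] ≤ μ/a = (29/4)/9 = 29/36.
Numerically: ≈ 0.806.
(Since a = 9 > μ = 7.250, the bound 29/36 is < 1 and informative.)

P[X ≥ 9] ≤ 29/36 ≈ 0.806.


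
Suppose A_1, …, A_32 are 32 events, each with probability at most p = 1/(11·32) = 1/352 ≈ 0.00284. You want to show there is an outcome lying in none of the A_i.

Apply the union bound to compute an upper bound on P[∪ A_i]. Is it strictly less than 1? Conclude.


Union bound: P[∪_{i=1}^{32} A_i] ≤ Σ_i P[A_i] ≤ 32·p = 32·(1/352) = 1/11.
Numerically: 1/11 ≈ 0.09091.
Is 1/11 < 1? YES.
Since P[∪ A_i] ≤ 1/11 < 1, the complement has P[∩ A_i^c] ≥ 1 − 1/11 = 10/11 > 0, so some outcome avoids every A_i.

32·p = 1/11 ≈ 0.09091; existence CERTIFIED by the union bound.


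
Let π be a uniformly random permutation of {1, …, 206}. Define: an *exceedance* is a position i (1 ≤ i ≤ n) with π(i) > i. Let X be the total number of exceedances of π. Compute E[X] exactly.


Write X = Σ_{i=1}^{206} X_i, where X_i = 1_{π(i) > i}.
For each fixed i, π(i) is uniform over {1, …, 206} (marginal of a uniform permutation), so P[π(i) > i] = (n − i)/n. Summing: Σ_{i=1}^{206} (n − i)/n = (0 + 1 + … + 205)/206 = 206(206 − 1)/(2·206) = (206 − 1)/2.
Hence E[X] = Σ_{i=1}^{206} (206 − i)/206 = 205/2 ≈ 102.500000.

E[X] = 205/2 = 102.500000.


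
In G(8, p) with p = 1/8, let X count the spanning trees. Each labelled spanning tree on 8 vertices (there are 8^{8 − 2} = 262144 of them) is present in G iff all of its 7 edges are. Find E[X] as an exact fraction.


K_8 has 8^{8 − 2} = 262144 labelled spanning trees.
For each such spanning tree H, let X_H = 1 if all 7 edges of H are present in G. Then P[X_H = 1] = p^{7} = (1/8)^{7} = 1/2097152.
By linearity of expectation: E[X] = Σ_H E[X_H] = 262144 · p^{7} = 262144 · 1/2097152 = 1/8.
Numerically: E[X] ≈ 0.125.

E[X] = 262144 · (1/8)^{7} = 1/8 ≈ 0.125.


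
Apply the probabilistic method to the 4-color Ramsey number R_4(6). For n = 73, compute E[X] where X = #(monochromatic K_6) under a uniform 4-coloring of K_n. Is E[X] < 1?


E[X] = C(73, 6) · 4^{1 − 15} = 170230452 · 4^{−14} = 170230452/268435456.
As a reduced fraction: E[X] = 42557613/67108864 ≈ 0.6342.
Is E[X] < 1? YES.
Since E[X] < 1, there exists a 4-coloring of K_{73} with no monochromatic K_6; hence R_4(6) > 73.

E[X] = 42557613/67108864 ≈ 0.6342; E[X] < 1, so R_4(6) > 73.


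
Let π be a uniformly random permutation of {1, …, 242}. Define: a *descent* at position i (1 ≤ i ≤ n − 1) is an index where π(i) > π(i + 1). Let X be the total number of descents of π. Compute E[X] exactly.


Write X = Σ X_I over i = 1, …, 241, with X_I the indicator of one descent.
There are 241 indicators.
For each fixed i, the pair (π(i), π(i+1)) is a uniformly random ordered pair of distinct values from {1, …, 242}; by symmetry P[π(i) > π(i+1)] = 1/2.
By linearity: E[X] = 241 · (1/2) = (242 − 1) · (1/2) = 241/2 ≈ 120.500.

E[X] = 241/2 = 120.500.


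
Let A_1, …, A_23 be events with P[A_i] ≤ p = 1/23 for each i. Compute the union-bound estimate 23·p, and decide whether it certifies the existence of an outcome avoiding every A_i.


Union bound: P[∪_{i=1}^{23} A_i] ≤ Σ_i P[A_i] ≤ 23·p = 23·(1/23) = 1.
Numerically: 1 ≈ 1.0000000.
Is 1 < 1? NO.
Since the bound 1 is ≥ 1, the union bound is uninformative here; it does NOT by itself certify existence.

23·p = 1 ≈ 1.0000000; existence NOT certified by the union bound.
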